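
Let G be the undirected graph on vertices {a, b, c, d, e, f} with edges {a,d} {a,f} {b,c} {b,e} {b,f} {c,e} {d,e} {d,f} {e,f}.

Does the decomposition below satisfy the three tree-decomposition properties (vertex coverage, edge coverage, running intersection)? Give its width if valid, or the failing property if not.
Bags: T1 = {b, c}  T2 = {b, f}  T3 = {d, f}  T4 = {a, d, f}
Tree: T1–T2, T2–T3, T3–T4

No — vertex e appears in no bag.

A tree decomposition must satisfy three properties: every vertex lies in some bag; for every edge, both endpoints lie together in some bag; and for every vertex, the bags containing it form a connected subtree. Here vertex e appears in no bag, so the decomposition is invalid.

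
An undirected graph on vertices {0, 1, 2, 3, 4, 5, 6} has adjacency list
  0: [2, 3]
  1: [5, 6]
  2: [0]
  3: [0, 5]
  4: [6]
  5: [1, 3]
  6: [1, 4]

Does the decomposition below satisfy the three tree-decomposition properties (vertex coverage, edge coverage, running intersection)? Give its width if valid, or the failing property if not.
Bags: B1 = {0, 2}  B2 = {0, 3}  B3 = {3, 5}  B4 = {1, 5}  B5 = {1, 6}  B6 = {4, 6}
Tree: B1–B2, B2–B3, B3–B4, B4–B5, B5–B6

Yes; width 1.

Every vertex of G appears in some bag (union = {0, 1, 2, 3, 4, 5, 6}); every edge is covered by a bag; and for each vertex v the set of bags containing v is connected in the bag tree. The decomposition is therefore valid. The largest bag has 2 vertices, so the width is 1.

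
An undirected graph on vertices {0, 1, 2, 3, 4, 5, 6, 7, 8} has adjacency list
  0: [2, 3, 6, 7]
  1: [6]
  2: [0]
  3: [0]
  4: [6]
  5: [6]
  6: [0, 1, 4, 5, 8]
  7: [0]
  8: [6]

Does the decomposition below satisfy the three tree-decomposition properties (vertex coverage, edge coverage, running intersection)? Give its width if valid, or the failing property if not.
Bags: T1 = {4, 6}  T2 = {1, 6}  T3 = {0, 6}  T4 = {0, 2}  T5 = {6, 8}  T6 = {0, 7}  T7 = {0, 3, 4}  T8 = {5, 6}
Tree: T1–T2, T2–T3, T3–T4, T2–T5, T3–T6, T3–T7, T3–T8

No — bags containing vertex 4 are not connected in the tree.

A tree decomposition must satisfy three properties: every vertex lies in some bag; for every edge, both endpoints lie together in some bag; and for every vertex, the bags containing it form a connected subtree. Here bags containing vertex 4 are not connected in the tree, so the decomposition is invalid.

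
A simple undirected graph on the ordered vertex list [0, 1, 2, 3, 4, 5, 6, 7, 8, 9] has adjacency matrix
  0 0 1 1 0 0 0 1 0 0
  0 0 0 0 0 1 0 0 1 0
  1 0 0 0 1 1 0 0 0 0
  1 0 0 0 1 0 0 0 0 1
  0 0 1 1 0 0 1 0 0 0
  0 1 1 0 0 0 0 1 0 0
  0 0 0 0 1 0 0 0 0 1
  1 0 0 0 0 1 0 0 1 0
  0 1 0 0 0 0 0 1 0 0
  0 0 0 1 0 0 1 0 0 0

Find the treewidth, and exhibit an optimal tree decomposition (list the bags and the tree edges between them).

Treewidth 2.
One optimal decomposition is:
Bags: B1 = {1, 5, 8}  B2 = {5, 7, 8}  B3 = {2, 5, 7}  B4 = {0, 2, 7}  B5 = {0, 2, 4}  B6 = {0, 3, 4}  B7 = {3, 4, 6}  B8 = {3, 6, 9}
Tree: B1–B2, B2–B3, B3–B4, B4–B5, B5–B6, B6–B7, B7–B8

Every bag has size at most 3, so the width is 3 − 1 = 2 and tw(G) ≤ 2. For the lower bound, G contains the cycle 1–8–7–5–1, so G is not a forest; only forests have treewidth ≤ 1, hence tw(G) ≥ 2. Therefore the treewidth is 2.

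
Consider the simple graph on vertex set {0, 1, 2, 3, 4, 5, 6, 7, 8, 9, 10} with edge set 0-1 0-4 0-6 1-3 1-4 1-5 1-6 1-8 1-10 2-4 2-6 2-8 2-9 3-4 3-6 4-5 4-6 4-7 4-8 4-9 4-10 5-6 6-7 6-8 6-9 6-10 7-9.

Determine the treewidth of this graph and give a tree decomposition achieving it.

Every bag has size at most 4, so the width is 4 − 1 = 3 and tw(G) ≤ 3. On the other hand G contains the 4-clique {0, 1, 4, 6}. A clique must lie in a single bag of any decomposition, so no decomposition can have width below 3. Therefore the treewidth is 3.

Treewidth 3.
Bags: B1 = {1, 4, 6, 10}  B2 = {1, 3, 4, 6}  B3 = {1, 4, 5, 6}  B4 = {1, 4, 6, 8}  B5 = {2, 4, 6, 8}  B6 = {2, 4, 6, 9}  B7 = {4, 6, 7, 9}  B8 = {0, 1, 4, 6}
Tree: B1–B2, B1–B3, B1–B4, B4–B5, B5–B6, B6–B7, B2–B8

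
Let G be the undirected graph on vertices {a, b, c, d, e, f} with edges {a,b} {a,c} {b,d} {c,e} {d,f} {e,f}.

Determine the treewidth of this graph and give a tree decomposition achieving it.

Treewidth 2.
One optimal decomposition is:
Bags: B1 = {a, b, d}  B2 = {a, c, d}  B3 = {c, d, e}  B4 = {d, e, f}
Tree: B1–B2, B2–B3, B3–B4

Each bag holds 3 vertices, so the decomposition has width 2, which upper-bounds the treewidth. For the lower bound, G contains the cycle d–b–a–c–e–f–d, so G is not a forest; only forests have treewidth ≤ 1, hence tw(G) ≥ 2. Hence tw(G) = 2 exactly.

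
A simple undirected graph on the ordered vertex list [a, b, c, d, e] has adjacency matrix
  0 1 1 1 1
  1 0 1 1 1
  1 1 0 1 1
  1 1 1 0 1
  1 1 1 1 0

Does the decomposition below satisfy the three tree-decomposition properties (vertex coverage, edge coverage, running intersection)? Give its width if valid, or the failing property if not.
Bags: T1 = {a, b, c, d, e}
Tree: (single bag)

Yes; width 4.

Checking the three conditions: (i) the bags cover all of {a, b, c, d, e}; (ii) for each edge, some bag contains both endpoints; (iii) the bags containing any fixed vertex form a subtree. All hold, so the decomposition is valid with width 5 − 1 = 4.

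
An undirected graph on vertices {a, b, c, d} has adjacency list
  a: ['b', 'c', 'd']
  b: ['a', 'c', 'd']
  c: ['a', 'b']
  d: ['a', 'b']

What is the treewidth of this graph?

2

A width-2 tree decomposition is:
Bags: B1 = {a, b, c}  B2 = {a, b, d}
Tree: B1–B2
Each bag holds 3 vertices, so the decomposition has width 2, which upper-bounds the treewidth. For the lower bound, the 3 vertices {a, b, d} are pairwise adjacent, and any tree decomposition puts a clique entirely inside one bag — forcing width ≥ 2. Combining the bounds, tw(G) = 2.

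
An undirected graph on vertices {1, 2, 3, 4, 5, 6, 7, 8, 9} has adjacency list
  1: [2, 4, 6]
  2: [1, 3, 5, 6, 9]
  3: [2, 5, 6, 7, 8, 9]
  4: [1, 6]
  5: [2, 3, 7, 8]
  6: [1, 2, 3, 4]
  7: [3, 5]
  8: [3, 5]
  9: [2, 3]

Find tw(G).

2

A width-2 tree decomposition is:
Bags: B1 = {2, 3, 6}  B2 = {1, 2, 6}  B3 = {1, 4, 6}  B4 = {2, 3, 5}  B5 = {2, 3, 9}  B6 = {3, 5, 7}  B7 = {3, 5, 8}
Tree: B1–B2, B2–B3, B1–B4, B1–B5, B4–B6, B6–B7
Each bag holds 3 vertices, so the decomposition has width 2, which upper-bounds the treewidth. On the other hand G contains the 3-clique {1, 2, 6}. A clique must lie in a single bag of any decomposition, so no decomposition can have width below 2. Hence tw(G) = 2 exactly.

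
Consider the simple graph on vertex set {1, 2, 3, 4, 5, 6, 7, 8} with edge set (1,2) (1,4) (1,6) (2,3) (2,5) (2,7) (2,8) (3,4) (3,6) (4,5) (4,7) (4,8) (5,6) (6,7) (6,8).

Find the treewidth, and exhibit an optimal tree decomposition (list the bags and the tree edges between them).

Treewidth 3.
One such decomposition:
Bags: B1 = {2, 4, 5, 6}  B2 = {1, 2, 4, 6}  B3 = {2, 4, 6, 8}  B4 = {2, 4, 6, 7}  B5 = {2, 3, 4, 6}
Tree: B1–B2, B2–B3, B3–B4, B4–B5

The largest bag has 4 vertices, giving width 3; this decomposition certifies tw(G) ≤ 3. For the lower bound: the 4 vertex sets {4,5}, {1,2}, {6}, {8} are disjoint, each induces a connected subgraph, and every pair is joined by at least one edge of G. Contracting each set to a single vertex therefore yields K_{4} as a minor, and since treewidth is minor-monotone, tw(G) ≥ tw(K_{4}) = 3. The upper and lower bounds meet at 3, so that is the treewidth.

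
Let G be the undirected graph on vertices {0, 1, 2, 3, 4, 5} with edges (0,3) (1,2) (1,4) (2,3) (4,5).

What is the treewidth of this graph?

1

A width-1 tree decomposition is:
Bags: B1 = {4, 5}  B2 = {1, 4}  B3 = {1, 2}  B4 = {2, 3}  B5 = {0, 3}
Tree: B1–B2, B2–B3, B3–B4, B4–B5
Each bag holds 2 vertices, so the decomposition has width 1, which upper-bounds the treewidth. Since G has at least one edge (e.g. 5–4), it is not an edgeless graph, so tw(G) ≥ 1. The upper and lower bounds meet at 1, so that is the treewidth.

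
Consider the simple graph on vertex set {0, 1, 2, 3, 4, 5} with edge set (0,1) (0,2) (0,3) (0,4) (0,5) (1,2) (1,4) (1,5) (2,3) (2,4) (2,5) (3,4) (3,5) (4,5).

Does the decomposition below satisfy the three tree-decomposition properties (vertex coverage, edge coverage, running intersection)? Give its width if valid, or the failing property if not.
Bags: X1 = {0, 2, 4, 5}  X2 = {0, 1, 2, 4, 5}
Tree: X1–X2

No — vertex 3 appears in no bag.

A tree decomposition must satisfy three properties: every vertex lies in some bag; for every edge, both endpoints lie together in some bag; and for every vertex, the bags containing it form a connected subtree. Here vertex 3 appears in no bag, so the decomposition is invalid.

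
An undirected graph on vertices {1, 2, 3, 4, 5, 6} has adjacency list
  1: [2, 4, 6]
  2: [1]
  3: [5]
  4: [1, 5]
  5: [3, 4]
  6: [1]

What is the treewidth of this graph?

A width-1 tree decomposition is:
Bags: B1 = {1, 2}  B2 = {1, 6}  B3 = {1, 4}  B4 = {4, 5}  B5 = {3, 5}
Tree: B1–B2, B1–B3, B3–B4, B4–B5
Each bag holds 2 vertices, so the decomposition has width 1, which upper-bounds the treewidth. Since G has at least one edge (e.g. 1–2), it is not an edgeless graph, so tw(G) ≥ 1. Therefore the treewidth is 1.

1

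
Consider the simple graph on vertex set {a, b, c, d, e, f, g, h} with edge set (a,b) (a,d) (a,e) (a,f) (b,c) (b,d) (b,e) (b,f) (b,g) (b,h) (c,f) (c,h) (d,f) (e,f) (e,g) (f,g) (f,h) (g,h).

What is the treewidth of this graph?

A width-3 tree decomposition is:
Bags: B1 = {a, b, d, f}  B2 = {a, b, e, f}  B3 = {b, e, f, g}  B4 = {b, f, g, h}  B5 = {b, c, f, h}
Tree: B1–B2, B2–B3, B3–B4, B4–B5
Each bag holds 4 vertices, so the decomposition has width 3, which upper-bounds the treewidth. On the other hand G contains the 4-clique {a, b, d, f}. A clique must lie in a single bag of any decomposition, so no decomposition can have width below 3. Hence tw(G) = 3 exactly.

3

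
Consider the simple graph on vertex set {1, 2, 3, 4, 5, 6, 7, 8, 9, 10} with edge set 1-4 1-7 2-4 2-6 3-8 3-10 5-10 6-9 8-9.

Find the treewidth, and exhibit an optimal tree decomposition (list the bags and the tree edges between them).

The largest bag has 2 vertices, giving width 1; this decomposition certifies tw(G) ≤ 1. Since G has at least one edge (e.g. 7–1), it is not an edgeless graph, so tw(G) ≥ 1. Therefore the treewidth is 1.

Treewidth 1.
One such decomposition:
Bags: B1 = {1, 7}  B2 = {1, 4}  B3 = {2, 4}  B4 = {2, 6}  B5 = {6, 9}  B6 = {8, 9}  B7 = {3, 8}  B8 = {3, 10}  B9 = {5, 10}
Tree: B1–B2, B2–B3, B3–B4, B4–B5, B5–B6, B6–B7, B7–B8, B8–B9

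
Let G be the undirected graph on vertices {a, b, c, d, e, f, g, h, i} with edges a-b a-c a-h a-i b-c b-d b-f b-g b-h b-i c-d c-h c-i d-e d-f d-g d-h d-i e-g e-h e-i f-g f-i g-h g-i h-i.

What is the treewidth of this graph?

A width-4 tree decomposition is:
Bags: B1 = {b, d, g, h, i}  B2 = {d, e, g, h, i}  B3 = {b, c, d, h, i}  B4 = {a, b, c, h, i}  B5 = {b, d, f, g, i}
Tree: B1–B2, B1–B3, B3–B4, B1–B5
Every bag has size at most 5, so the width is 5 − 1 = 4 and tw(G) ≤ 4. For the lower bound, the 5 vertices {d, e, g, h, i} are pairwise adjacent, and any tree decomposition puts a clique entirely inside one bag — forcing width ≥ 4. Hence tw(G) = 4 exactly.

4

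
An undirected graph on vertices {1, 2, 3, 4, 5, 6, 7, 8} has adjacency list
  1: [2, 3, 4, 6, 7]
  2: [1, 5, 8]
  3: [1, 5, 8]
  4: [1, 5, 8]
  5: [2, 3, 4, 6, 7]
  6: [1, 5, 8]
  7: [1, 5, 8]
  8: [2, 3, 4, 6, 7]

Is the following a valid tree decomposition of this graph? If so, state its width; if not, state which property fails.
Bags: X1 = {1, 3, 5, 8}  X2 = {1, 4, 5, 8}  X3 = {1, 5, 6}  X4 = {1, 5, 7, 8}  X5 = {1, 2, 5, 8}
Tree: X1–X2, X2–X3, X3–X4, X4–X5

A tree decomposition must satisfy three properties: every vertex lies in some bag; for every edge, both endpoints lie together in some bag; and for every vertex, the bags containing it form a connected subtree. Here edge (8,6) lies in no bag, so the decomposition is invalid.

No — edge (8,6) lies in no bag.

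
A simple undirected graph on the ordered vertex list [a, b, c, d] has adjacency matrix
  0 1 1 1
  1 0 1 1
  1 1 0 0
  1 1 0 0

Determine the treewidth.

A width-2 tree decomposition is:
Bags: B1 = {a, b, c}  B2 = {a, b, d}
Tree: B1–B2
Each bag holds 3 vertices, so the decomposition has width 2, which upper-bounds the treewidth. On the other hand G contains the 3-clique {a, b, d}. A clique must lie in a single bag of any decomposition, so no decomposition can have width below 2. Hence tw(G) = 2 exactly.

2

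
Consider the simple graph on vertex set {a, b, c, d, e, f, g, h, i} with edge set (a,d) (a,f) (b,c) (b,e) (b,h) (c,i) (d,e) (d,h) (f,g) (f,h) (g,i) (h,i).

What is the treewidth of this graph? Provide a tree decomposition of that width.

Every bag has size at most 4, so the width is 4 − 1 = 3 and tw(G) ≤ 3. For the lower bound: the 4 vertex sets {b,c,e}, {d}, {h}, {a,f,g,i} are disjoint, each induces a connected subgraph, and every pair is joined by at least one edge of G. Contracting each set to a single vertex therefore yields K_{4} as a minor, and since treewidth is minor-monotone, tw(G) ≥ tw(K_{4}) = 3. Combining the bounds, tw(G) = 3.

Treewidth 3.
Bags: B1 = {b, c, d, e}  B2 = {b, c, d, h}  B3 = {c, d, h, i}  B4 = {a, d, h, i}  B5 = {a, f, h, i}  B6 = {a, f, g, i}
Tree: B1–B2, B2–B3, B3–B4, B4–B5, B5–B6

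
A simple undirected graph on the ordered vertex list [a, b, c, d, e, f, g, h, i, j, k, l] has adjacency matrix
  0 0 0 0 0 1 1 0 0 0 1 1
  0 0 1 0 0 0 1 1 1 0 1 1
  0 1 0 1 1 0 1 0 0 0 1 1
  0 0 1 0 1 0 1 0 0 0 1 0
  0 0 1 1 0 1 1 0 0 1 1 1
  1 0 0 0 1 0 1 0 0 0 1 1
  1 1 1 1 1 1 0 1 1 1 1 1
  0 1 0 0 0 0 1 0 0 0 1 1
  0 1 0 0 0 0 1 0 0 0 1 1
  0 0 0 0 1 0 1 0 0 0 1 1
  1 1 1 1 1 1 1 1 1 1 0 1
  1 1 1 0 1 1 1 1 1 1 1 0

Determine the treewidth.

4

A width-4 tree decomposition is:
Bags: B1 = {c, e, g, k, l}  B2 = {e, f, g, k, l}  B3 = {b, c, g, k, l}  B4 = {b, g, h, k, l}  B5 = {e, g, j, k, l}  B6 = {a, f, g, k, l}  B7 = {c, d, e, g, k}  B8 = {b, g, i, k, l}
Tree: B1–B2, B1–B3, B3–B4, B1–B5, B2–B6, B1–B7, B3–B8
Each bag holds 5 vertices, so the decomposition has width 4, which upper-bounds the treewidth. For the lower bound, the 5 vertices {c, d, e, g, k} are pairwise adjacent, and any tree decomposition puts a clique entirely inside one bag — forcing width ≥ 4. The upper and lower bounds meet at 4, so that is the treewidth.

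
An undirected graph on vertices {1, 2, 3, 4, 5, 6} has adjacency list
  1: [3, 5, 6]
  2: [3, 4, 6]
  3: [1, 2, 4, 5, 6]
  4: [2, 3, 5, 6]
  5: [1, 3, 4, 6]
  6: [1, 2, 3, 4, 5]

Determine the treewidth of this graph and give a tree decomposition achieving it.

Each bag holds 4 vertices, so the decomposition has width 3, which upper-bounds the treewidth. On the other hand G contains the 4-clique {1, 3, 5, 6}. A clique must lie in a single bag of any decomposition, so no decomposition can have width below 3. The upper and lower bounds meet at 3, so that is the treewidth.

Treewidth 3.
One optimal decomposition is:
Bags: B1 = {1, 3, 5, 6}  B2 = {3, 4, 5, 6}  B3 = {2, 3, 4, 6}
Tree: B1–B2, B2–B3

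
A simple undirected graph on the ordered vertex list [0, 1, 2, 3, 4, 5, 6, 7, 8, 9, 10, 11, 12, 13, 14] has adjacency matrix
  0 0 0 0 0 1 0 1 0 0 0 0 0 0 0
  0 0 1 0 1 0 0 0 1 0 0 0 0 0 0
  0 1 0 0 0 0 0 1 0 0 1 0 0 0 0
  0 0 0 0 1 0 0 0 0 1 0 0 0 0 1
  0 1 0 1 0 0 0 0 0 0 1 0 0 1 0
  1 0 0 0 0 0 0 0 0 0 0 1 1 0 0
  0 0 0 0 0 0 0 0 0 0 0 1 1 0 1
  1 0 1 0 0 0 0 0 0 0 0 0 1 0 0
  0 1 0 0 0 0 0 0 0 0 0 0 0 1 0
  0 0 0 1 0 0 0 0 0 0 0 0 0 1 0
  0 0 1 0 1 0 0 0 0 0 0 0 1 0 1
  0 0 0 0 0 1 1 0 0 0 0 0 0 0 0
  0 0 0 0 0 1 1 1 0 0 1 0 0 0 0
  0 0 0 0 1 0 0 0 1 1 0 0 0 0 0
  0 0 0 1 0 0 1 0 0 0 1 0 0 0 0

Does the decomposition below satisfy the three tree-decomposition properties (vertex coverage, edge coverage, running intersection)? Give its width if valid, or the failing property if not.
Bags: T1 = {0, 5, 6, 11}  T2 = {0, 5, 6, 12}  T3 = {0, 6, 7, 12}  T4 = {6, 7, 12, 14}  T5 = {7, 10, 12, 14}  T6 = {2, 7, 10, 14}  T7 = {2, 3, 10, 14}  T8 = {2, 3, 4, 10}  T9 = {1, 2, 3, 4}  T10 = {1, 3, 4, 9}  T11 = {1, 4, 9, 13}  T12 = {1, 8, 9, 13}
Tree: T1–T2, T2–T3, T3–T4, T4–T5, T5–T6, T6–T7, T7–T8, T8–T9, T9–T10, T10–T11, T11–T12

Checking the three conditions: (i) the bags cover all of {0, 1, 2, 3, 4, 5, 6, 7, 8, 9, 10, 11, 12, 13, 14}; (ii) for each edge, some bag contains both endpoints; (iii) the bags containing any fixed vertex form a subtree. All hold, so the decomposition is valid with width 4 − 1 = 3.

Yes; width 3.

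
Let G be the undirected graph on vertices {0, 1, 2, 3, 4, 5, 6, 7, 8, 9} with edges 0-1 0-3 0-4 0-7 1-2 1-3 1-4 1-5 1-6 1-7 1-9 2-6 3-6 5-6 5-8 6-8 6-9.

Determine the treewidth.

A width-2 tree decomposition is:
Bags: B1 = {0, 1, 3}  B2 = {0, 1, 4}  B3 = {0, 1, 7}  B4 = {1, 3, 6}  B5 = {1, 5, 6}  B6 = {1, 6, 9}  B7 = {1, 2, 6}  B8 = {5, 6, 8}
Tree: B1–B2, B2–B3, B1–B4, B4–B5, B4–B6, B4–B7, B5–B8
Every bag has size at most 3, so the width is 3 − 1 = 2 and tw(G) ≤ 2. For the lower bound, the 3 vertices {5, 6, 8} are pairwise adjacent, and any tree decomposition puts a clique entirely inside one bag — forcing width ≥ 2. Combining the bounds, tw(G) = 2.

2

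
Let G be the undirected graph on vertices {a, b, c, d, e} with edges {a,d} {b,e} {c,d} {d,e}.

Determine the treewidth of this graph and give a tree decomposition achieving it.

Each bag holds 2 vertices, so the decomposition has width 1, which upper-bounds the treewidth. Any graph with an edge has treewidth ≥ 1, and G has the edge b–e. Therefore the treewidth is 1.

Treewidth 1.
Bags: B1 = {b, e}  B2 = {d, e}  B3 = {c, d}  B4 = {a, d}
Tree: B1–B2, B2–B3, B2–B4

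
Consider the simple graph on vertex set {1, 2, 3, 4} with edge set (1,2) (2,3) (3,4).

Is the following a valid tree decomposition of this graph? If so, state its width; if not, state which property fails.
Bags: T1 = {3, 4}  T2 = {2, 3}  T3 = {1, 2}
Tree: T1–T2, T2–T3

Every vertex of G appears in some bag (union = {1, 2, 3, 4}); every edge is covered by a bag; and for each vertex v the set of bags containing v is connected in the bag tree. The decomposition is therefore valid. The largest bag has 2 vertices, so the width is 1.

Yes; width 1.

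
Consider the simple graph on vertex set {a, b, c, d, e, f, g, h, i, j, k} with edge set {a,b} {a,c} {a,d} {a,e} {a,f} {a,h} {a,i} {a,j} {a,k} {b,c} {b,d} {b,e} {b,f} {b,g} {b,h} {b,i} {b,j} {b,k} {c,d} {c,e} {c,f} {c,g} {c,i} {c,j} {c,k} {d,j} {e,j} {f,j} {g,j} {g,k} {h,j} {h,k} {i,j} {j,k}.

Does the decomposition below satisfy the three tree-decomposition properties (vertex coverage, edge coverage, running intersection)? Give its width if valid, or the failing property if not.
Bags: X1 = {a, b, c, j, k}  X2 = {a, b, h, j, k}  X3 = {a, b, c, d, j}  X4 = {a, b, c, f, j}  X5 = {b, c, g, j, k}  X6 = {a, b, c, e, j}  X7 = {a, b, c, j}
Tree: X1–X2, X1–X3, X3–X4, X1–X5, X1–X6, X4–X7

A tree decomposition must satisfy three properties: every vertex lies in some bag; for every edge, both endpoints lie together in some bag; and for every vertex, the bags containing it form a connected subtree. Here vertex i appears in no bag, so the decomposition is invalid.

No — vertex i appears in no bag.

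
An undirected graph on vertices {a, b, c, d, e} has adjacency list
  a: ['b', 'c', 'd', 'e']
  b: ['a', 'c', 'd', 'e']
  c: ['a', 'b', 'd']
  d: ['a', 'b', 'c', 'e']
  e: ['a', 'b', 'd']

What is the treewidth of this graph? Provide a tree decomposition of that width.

Every bag has size at most 4, so the width is 4 − 1 = 3 and tw(G) ≤ 3. On the other hand G contains the 4-clique {a, b, d, e}. A clique must lie in a single bag of any decomposition, so no decomposition can have width below 3. Therefore the treewidth is 3.

Treewidth 3.
One optimal decomposition is:
Bags: B1 = {a, b, d, e}  B2 = {a, b, c, d}
Tree: B1–B2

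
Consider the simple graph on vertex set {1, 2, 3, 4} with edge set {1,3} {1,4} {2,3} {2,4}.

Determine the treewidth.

A width-2 tree decomposition is:
Bags: B1 = {1, 2, 4}  B2 = {1, 2, 3}
Tree: B1–B2
Each bag holds 3 vertices, so the decomposition has width 2, which upper-bounds the treewidth. Since 1–4–2–3–1 is a cycle in G, G is not acyclic. Forests are exactly the graphs of treewidth ≤ 1, so tw(G) ≥ 2. Combining the bounds, tw(G) = 2.

2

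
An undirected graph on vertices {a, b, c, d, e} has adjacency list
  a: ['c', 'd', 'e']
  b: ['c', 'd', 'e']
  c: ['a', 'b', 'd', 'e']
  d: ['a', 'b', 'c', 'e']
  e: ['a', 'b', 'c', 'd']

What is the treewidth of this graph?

3

A width-3 tree decomposition is:
Bags: B1 = {a, c, d, e}  B2 = {b, c, d, e}
Tree: B1–B2
The largest bag has 4 vertices, giving width 3; this decomposition certifies tw(G) ≤ 3. Conversely, {a, c, d, e} is a clique of size 4, and the vertices of any clique must share a bag in every tree decomposition; so some bag has ≥ 4 vertices and tw(G) ≥ 3. Therefore the treewidth is 3.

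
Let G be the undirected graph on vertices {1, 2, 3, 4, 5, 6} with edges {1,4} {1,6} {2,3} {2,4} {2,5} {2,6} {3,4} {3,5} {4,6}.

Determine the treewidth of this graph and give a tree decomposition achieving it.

Treewidth 2.
Bags: B1 = {2, 4, 6}  B2 = {2, 3, 4}  B3 = {2, 3, 5}  B4 = {1, 4, 6}
Tree: B1–B2, B2–B3, B1–B4

Each bag holds 3 vertices, so the decomposition has width 2, which upper-bounds the treewidth. For the lower bound, the 3 vertices {1, 4, 6} are pairwise adjacent, and any tree decomposition puts a clique entirely inside one bag — forcing width ≥ 2. Hence tw(G) = 2 exactly.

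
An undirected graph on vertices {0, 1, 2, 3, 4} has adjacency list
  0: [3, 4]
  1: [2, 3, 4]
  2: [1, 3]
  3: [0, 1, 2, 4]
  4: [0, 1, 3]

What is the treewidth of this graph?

2

A width-2 tree decomposition is:
Bags: B1 = {1, 2, 3}  B2 = {1, 3, 4}  B3 = {0, 3, 4}
Tree: B1–B2, B2–B3
Every bag has size at most 3, so the width is 3 − 1 = 2 and tw(G) ≤ 2. For the lower bound, the 3 vertices {0, 3, 4} are pairwise adjacent, and any tree decomposition puts a clique entirely inside one bag — forcing width ≥ 2. The upper and lower bounds meet at 2, so that is the treewidth.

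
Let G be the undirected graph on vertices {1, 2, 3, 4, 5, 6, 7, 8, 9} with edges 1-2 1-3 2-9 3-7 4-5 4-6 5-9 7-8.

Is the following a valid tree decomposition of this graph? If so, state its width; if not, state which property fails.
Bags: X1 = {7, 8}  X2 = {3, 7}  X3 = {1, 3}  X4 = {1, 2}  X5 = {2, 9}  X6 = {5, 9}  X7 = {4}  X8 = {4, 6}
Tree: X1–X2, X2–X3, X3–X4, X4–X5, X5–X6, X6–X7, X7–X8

No — edge (5,4) lies in no bag.

A tree decomposition must satisfy three properties: every vertex lies in some bag; for every edge, both endpoints lie together in some bag; and for every vertex, the bags containing it form a connected subtree. Here edge (5,4) lies in no bag, so the decomposition is invalid.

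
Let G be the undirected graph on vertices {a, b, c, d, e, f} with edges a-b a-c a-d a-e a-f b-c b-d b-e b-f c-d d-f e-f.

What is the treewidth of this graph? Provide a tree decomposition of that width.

Treewidth 3.
One optimal decomposition is:
Bags: B1 = {a, b, d, f}  B2 = {a, b, e, f}  B3 = {a, b, c, d}
Tree: B1–B2, B1–B3

The largest bag has 4 vertices, giving width 3; this decomposition certifies tw(G) ≤ 3. For the lower bound, the 4 vertices {a, b, c, d} are pairwise adjacent, and any tree decomposition puts a clique entirely inside one bag — forcing width ≥ 3. Therefore the treewidth is 3.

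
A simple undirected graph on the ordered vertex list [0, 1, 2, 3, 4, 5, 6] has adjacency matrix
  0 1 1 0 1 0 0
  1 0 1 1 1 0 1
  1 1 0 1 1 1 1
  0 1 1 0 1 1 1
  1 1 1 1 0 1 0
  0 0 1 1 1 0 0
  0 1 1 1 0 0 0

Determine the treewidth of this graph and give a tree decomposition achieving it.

Each bag holds 4 vertices, so the decomposition has width 3, which upper-bounds the treewidth. Conversely, {0, 1, 2, 4} is a clique of size 4, and the vertices of any clique must share a bag in every tree decomposition; so some bag has ≥ 4 vertices and tw(G) ≥ 3. Hence tw(G) = 3 exactly.

Treewidth 3.
One optimal decomposition is:
Bags: B1 = {1, 2, 3, 4}  B2 = {2, 3, 4, 5}  B3 = {1, 2, 3, 6}  B4 = {0, 1, 2, 4}
Tree: B1–B2, B1–B3, B1–B4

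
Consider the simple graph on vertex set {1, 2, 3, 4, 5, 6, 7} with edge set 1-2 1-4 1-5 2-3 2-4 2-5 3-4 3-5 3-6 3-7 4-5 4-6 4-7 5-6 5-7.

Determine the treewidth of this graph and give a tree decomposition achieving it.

The largest bag has 4 vertices, giving width 3; this decomposition certifies tw(G) ≤ 3. For the lower bound, the 4 vertices {1, 2, 4, 5} are pairwise adjacent, and any tree decomposition puts a clique entirely inside one bag — forcing width ≥ 3. Therefore the treewidth is 3.

Treewidth 3.
One such decomposition:
Bags: B1 = {2, 3, 4, 5}  B2 = {3, 4, 5, 6}  B3 = {3, 4, 5, 7}  B4 = {1, 2, 4, 5}
Tree: B1–B2, B2–B3, B1–B4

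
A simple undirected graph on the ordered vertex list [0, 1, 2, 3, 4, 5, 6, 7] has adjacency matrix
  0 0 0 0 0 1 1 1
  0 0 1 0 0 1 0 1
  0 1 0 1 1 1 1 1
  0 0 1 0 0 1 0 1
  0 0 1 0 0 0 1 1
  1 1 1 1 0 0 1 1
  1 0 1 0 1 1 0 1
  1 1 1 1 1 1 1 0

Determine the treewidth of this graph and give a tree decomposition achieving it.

Treewidth 3.
One optimal decomposition is:
Bags: B1 = {0, 5, 6, 7}  B2 = {2, 5, 6, 7}  B3 = {1, 2, 5, 7}  B4 = {2, 3, 5, 7}  B5 = {2, 4, 6, 7}
Tree: B1–B2, B2–B3, B2–B4, B2–B5

The largest bag has 4 vertices, giving width 3; this decomposition certifies tw(G) ≤ 3. On the other hand G contains the 4-clique {0, 5, 6, 7}. A clique must lie in a single bag of any decomposition, so no decomposition can have width below 3. The upper and lower bounds meet at 3, so that is the treewidth.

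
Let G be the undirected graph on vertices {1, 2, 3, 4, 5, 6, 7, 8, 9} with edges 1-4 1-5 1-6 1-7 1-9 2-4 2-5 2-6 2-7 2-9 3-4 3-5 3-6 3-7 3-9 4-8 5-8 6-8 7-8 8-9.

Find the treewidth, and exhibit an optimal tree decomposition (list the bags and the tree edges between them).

Every bag has size at most 5, so the width is 5 − 1 = 4 and tw(G) ≤ 4. For the lower bound: the 5 vertex sets {1,6}, {3,5}, {7,8}, {2}, {9} are disjoint, each induces a connected subgraph, and every pair is joined by at least one edge of G. Contracting each set to a single vertex therefore yields K_{5} as a minor, and since treewidth is minor-monotone, tw(G) ≥ tw(K_{5}) = 4. Combining the bounds, tw(G) = 4.

Treewidth 4.
One optimal decomposition is:
Bags: B1 = {1, 2, 3, 6, 8}  B2 = {1, 2, 3, 5, 8}  B3 = {1, 2, 3, 7, 8}  B4 = {1, 2, 3, 8, 9}  B5 = {1, 2, 3, 4, 8}
Tree: B1–B2, B2–B3, B3–B4, B4–B5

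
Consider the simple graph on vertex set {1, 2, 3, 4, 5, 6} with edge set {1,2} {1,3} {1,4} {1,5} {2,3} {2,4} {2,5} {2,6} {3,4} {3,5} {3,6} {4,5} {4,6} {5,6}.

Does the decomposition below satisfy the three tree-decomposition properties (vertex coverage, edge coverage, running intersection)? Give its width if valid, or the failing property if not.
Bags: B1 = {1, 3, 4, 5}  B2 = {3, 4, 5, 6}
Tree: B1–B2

No — vertex 2 appears in no bag.

A tree decomposition must satisfy three properties: every vertex lies in some bag; for every edge, both endpoints lie together in some bag; and for every vertex, the bags containing it form a connected subtree. Here vertex 2 appears in no bag, so the decomposition is invalid.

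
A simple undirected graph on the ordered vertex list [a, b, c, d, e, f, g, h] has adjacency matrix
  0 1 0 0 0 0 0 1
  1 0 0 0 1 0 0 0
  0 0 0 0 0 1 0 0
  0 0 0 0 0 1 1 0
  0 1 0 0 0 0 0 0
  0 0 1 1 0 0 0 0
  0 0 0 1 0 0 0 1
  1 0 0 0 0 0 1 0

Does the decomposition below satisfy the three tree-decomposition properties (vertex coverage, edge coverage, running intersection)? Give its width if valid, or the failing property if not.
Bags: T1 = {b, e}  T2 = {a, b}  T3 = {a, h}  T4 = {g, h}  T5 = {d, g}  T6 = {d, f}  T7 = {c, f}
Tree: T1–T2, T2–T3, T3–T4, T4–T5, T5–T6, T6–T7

Vertex coverage: the bags together contain {a, b, c, d, e, f, g, h}, the full vertex set. Edge coverage: each edge of G has both endpoints in at least one bag. Running intersection: for every vertex, the bags containing it form a connected subtree. All three properties hold, so this is a valid tree decomposition of width max|bag| − 1 = 1, and hence tw(G) ≤ 1.

Yes; width 1.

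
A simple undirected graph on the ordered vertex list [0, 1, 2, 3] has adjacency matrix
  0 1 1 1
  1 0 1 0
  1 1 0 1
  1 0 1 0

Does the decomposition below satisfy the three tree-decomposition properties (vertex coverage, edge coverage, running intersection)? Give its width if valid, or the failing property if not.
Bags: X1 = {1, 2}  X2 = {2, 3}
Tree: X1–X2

A tree decomposition must satisfy three properties: every vertex lies in some bag; for every edge, both endpoints lie together in some bag; and for every vertex, the bags containing it form a connected subtree. Here vertex 0 appears in no bag, so the decomposition is invalid.

No — vertex 0 appears in no bag.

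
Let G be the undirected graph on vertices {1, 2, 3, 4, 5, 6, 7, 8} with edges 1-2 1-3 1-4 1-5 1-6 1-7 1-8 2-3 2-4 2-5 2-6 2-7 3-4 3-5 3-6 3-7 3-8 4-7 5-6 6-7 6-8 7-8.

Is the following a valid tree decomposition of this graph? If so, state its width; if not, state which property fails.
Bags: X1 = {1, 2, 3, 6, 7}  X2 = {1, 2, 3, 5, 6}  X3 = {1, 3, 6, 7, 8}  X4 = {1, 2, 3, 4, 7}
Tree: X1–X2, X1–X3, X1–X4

Every vertex of G appears in some bag (union = {1, 2, 3, 4, 5, 6, 7, 8}); every edge is covered by a bag; and for each vertex v the set of bags containing v is connected in the bag tree. The decomposition is therefore valid. The largest bag has 5 vertices, so the width is 4.

Yes; width 4.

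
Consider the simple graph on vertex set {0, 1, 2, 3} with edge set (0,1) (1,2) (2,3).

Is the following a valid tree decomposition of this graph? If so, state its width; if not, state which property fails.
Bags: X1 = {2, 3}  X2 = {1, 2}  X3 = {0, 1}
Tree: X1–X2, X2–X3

Yes; width 1.

Vertex coverage: the bags together contain {0, 1, 2, 3}, the full vertex set. Edge coverage: each edge of G has both endpoints in at least one bag. Running intersection: for every vertex, the bags containing it form a connected subtree. All three properties hold, so this is a valid tree decomposition of width max|bag| − 1 = 1, and hence tw(G) ≤ 1.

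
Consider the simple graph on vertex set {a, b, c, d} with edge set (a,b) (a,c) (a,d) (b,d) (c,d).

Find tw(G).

2

A width-2 tree decomposition is:
Bags: B1 = {a, c, d}  B2 = {a, b, d}
Tree: B1–B2
Each bag holds 3 vertices, so the decomposition has width 2, which upper-bounds the treewidth. For the lower bound, the 3 vertices {a, c, d} are pairwise adjacent, and any tree decomposition puts a clique entirely inside one bag — forcing width ≥ 2. The upper and lower bounds meet at 2, so that is the treewidth.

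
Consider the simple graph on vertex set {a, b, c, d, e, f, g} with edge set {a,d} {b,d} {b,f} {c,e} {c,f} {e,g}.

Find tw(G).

A width-1 tree decomposition is:
Bags: B1 = {e, g}  B2 = {c, e}  B3 = {c, f}  B4 = {b, f}  B5 = {b, d}  B6 = {a, d}
Tree: B1–B2, B2–B3, B3–B4, B4–B5, B5–B6
Each bag holds 2 vertices, so the decomposition has width 1, which upper-bounds the treewidth. Since G has at least one edge (e.g. g–e), it is not an edgeless graph, so tw(G) ≥ 1. The upper and lower bounds meet at 1, so that is the treewidth.

1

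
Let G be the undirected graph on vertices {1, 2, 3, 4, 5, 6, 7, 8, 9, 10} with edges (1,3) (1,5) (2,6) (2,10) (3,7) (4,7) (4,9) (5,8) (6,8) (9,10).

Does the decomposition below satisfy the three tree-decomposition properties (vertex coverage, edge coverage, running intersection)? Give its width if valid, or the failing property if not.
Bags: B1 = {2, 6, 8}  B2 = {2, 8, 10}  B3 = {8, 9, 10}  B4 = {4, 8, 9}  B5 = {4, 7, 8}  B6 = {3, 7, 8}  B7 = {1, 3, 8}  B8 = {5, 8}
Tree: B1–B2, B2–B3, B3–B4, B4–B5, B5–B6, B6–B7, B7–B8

No — edge (1,5) lies in no bag.

A tree decomposition must satisfy three properties: every vertex lies in some bag; for every edge, both endpoints lie together in some bag; and for every vertex, the bags containing it form a connected subtree. Here edge (1,5) lies in no bag, so the decomposition is invalid.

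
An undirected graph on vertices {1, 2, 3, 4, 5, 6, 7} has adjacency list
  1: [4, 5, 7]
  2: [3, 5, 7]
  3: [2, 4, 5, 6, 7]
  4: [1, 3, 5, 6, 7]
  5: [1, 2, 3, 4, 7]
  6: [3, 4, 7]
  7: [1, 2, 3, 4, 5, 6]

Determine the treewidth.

3

A width-3 tree decomposition is:
Bags: B1 = {3, 4, 5, 7}  B2 = {1, 4, 5, 7}  B3 = {2, 3, 5, 7}  B4 = {3, 4, 6, 7}
Tree: B1–B2, B1–B3, B1–B4
The largest bag has 4 vertices, giving width 3; this decomposition certifies tw(G) ≤ 3. Conversely, {1, 4, 5, 7} is a clique of size 4, and the vertices of any clique must share a bag in every tree decomposition; so some bag has ≥ 4 vertices and tw(G) ≥ 3. Combining the bounds, tw(G) = 3.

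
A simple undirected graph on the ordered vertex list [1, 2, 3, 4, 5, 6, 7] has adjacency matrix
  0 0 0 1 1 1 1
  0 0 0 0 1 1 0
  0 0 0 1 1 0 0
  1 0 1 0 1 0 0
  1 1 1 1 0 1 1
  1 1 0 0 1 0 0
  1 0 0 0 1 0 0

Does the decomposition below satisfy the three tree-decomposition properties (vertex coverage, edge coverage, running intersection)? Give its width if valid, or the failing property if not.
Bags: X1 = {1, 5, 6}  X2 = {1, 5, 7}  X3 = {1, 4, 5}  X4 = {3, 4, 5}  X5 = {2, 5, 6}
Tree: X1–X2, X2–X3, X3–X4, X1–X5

Vertex coverage: the bags together contain {1, 2, 3, 4, 5, 6, 7}, the full vertex set. Edge coverage: each edge of G has both endpoints in at least one bag. Running intersection: for every vertex, the bags containing it form a connected subtree. All three properties hold, so this is a valid tree decomposition of width max|bag| − 1 = 2, and hence tw(G) ≤ 2.

Yes; width 2.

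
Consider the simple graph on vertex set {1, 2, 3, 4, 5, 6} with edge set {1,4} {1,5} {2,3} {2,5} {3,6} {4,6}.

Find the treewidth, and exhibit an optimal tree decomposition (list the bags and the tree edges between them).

Treewidth 2.
One optimal decomposition is:
Bags: B1 = {1, 4, 6}  B2 = {1, 3, 6}  B3 = {1, 2, 3}  B4 = {1, 2, 5}
Tree: B1–B2, B2–B3, B3–B4

Every bag has size at most 3, so the width is 3 − 1 = 2 and tw(G) ≤ 2. For the lower bound, G contains the cycle 1–4–6–3–2–5–1, so G is not a forest; only forests have treewidth ≤ 1, hence tw(G) ≥ 2. Therefore the treewidth is 2.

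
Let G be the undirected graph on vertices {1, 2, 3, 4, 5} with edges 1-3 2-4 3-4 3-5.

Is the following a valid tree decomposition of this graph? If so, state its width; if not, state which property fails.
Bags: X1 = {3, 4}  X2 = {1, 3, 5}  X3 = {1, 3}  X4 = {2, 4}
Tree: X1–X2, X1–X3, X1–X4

A tree decomposition must satisfy three properties: every vertex lies in some bag; for every edge, both endpoints lie together in some bag; and for every vertex, the bags containing it form a connected subtree. Here bags containing vertex 1 are not connected in the tree, so the decomposition is invalid.

No — bags containing vertex 1 are not connected in the tree.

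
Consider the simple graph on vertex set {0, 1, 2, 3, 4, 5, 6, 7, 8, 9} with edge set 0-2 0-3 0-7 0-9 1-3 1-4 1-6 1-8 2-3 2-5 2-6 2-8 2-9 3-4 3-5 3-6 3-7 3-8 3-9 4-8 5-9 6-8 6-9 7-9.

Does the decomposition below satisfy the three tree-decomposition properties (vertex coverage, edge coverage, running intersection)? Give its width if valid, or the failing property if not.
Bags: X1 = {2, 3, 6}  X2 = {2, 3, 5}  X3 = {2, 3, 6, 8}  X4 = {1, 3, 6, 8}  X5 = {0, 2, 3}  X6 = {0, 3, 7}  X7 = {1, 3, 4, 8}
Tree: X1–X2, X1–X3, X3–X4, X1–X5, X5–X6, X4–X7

No — vertex 9 appears in no bag.

A tree decomposition must satisfy three properties: every vertex lies in some bag; for every edge, both endpoints lie together in some bag; and for every vertex, the bags containing it form a connected subtree. Here vertex 9 appears in no bag, so the decomposition is invalid.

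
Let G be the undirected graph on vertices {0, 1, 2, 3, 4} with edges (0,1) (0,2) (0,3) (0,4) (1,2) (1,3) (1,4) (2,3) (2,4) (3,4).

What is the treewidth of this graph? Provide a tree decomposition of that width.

Treewidth 4.
One such decomposition:
Bags: B1 = {0, 1, 2, 3, 4}
Tree: (single bag)

A single bag containing all 5 vertices is trivially a valid decomposition of width 4. For the lower bound, the 5 vertices {0, 1, 2, 3, 4} are pairwise adjacent, and any tree decomposition puts a clique entirely inside one bag — forcing width ≥ 4. Combining the bounds, tw(G) = 4.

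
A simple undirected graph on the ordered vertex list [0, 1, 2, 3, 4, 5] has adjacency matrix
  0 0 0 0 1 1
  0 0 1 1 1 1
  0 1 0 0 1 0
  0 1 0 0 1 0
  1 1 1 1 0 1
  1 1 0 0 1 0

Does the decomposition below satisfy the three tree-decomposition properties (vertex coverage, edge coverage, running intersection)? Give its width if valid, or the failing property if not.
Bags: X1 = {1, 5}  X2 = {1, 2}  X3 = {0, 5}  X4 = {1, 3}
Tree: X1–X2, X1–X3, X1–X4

A tree decomposition must satisfy three properties: every vertex lies in some bag; for every edge, both endpoints lie together in some bag; and for every vertex, the bags containing it form a connected subtree. Here vertex 4 appears in no bag, so the decomposition is invalid.

No — vertex 4 appears in no bag.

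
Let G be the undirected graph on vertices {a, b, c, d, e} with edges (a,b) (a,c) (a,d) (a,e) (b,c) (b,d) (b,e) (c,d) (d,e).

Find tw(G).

A width-3 tree decomposition is:
Bags: B1 = {a, b, d, e}  B2 = {a, b, c, d}
Tree: B1–B2
Every bag has size at most 4, so the width is 4 − 1 = 3 and tw(G) ≤ 3. For the lower bound, the 4 vertices {a, b, d, e} are pairwise adjacent, and any tree decomposition puts a clique entirely inside one bag — forcing width ≥ 3. Therefore the treewidth is 3.

3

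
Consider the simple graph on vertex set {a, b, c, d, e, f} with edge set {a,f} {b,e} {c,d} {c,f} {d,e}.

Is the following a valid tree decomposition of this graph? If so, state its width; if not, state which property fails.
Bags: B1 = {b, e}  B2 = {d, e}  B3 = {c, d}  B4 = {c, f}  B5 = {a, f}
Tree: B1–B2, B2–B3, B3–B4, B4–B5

Yes; width 1.

Checking the three conditions: (i) the bags cover all of {a, b, c, d, e, f}; (ii) for each edge, some bag contains both endpoints; (iii) the bags containing any fixed vertex form a subtree. All hold, so the decomposition is valid with width 2 − 1 = 1.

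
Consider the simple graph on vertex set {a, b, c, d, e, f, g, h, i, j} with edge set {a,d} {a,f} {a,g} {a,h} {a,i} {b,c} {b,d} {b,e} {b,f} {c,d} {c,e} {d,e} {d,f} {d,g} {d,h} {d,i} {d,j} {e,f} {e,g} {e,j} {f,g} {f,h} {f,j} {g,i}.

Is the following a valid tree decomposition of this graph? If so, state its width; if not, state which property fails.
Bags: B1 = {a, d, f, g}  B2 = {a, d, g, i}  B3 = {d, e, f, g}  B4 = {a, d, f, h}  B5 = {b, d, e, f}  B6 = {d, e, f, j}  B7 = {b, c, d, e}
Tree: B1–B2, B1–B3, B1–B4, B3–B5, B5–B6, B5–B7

Yes; width 3.

Checking the three conditions: (i) the bags cover all of {a, b, c, d, e, f, g, h, i, j}; (ii) for each edge, some bag contains both endpoints; (iii) the bags containing any fixed vertex form a subtree. All hold, so the decomposition is valid with width 4 − 1 = 3.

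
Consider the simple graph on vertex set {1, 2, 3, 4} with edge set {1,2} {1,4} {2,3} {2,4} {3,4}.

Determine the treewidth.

A width-2 tree decomposition is:
Bags: B1 = {2, 3, 4}  B2 = {1, 2, 4}
Tree: B1–B2
The largest bag has 3 vertices, giving width 2; this decomposition certifies tw(G) ≤ 2. On the other hand G contains the 3-clique {1, 2, 4}. A clique must lie in a single bag of any decomposition, so no decomposition can have width below 2. The upper and lower bounds meet at 2, so that is the treewidth.

2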